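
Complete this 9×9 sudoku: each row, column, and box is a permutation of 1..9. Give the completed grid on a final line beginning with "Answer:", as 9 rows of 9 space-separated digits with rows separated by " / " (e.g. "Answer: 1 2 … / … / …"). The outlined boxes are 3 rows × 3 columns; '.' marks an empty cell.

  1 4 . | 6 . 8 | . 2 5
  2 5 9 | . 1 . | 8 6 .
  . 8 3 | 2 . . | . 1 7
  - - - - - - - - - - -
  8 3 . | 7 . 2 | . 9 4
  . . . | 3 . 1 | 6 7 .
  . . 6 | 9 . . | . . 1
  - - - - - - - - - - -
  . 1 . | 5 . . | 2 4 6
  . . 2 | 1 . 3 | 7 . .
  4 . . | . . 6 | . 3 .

Step 1. [r4c7∈{5}] only 5 remains possible at r4c7 ⇒ r4c7=5.
Step 2. [r8c5∈{4,8,9}] r8c5 is the only open cell in row 8 admitting 4, so r8c5=4.
Step 3. [r9c4∈{8}] nothing but 8 survives at r9c4. So r9c4=8.
Step 4. [r9c9∈{9}] r9c9 has the single candidate 9 ⇒ r9c9=9.
Step 5. [r9c2∈{7}] r9c2 is down to just 7. So r9c2=7.
Step 6. [r6c6∈{4,5}] row 6 places 4 nowhere but r6c6. So r6c6=4.
Step 7. [r6c8∈{8}] r6c8's peers cover all but 8 ⇒ r6c8=8.
Step 8. [r1c5∈{3,7,9}] across col 5, 3 lands solely at r1c5, so r1c5=3.
Step 9. [r6c5∈{5}] r6c5 is down to just 5, so r6c5=5.
Step 10. [r3c5∈{9}] nothing but 9 survives at r3c5. So r3c5=9.
Step 11. [r9c3∈{5}] r9c3 is down to just 5. So r9c3=5.
Step 12. [r7c6∈{7,9}] col 6 places 9 nowhere but r7c6. So r7c6=9.
Step 13. [r8c2∈{6,9}] across col 2, 6 lands solely at r8c2 ⇒ r8c2=6.
Step 14. [r5c2∈{2,9}] in col 2, 9 fits only at r5c2 ⇒ r5c2=9.
Step 15. [r8c9∈{8}] only 8 remains possible at r8c9. So r8c9=8.
Step 16. [r6c2∈{2}] r6c2 has the single candidate 2, so r6c2=2.
Step 17. [r1c7∈{9}] r1c7's peers cover all but 9, so r1c7=9.
Step 18. [r8c1∈{9}] r8c1 has the single candidate 9, so r8c1=9.
Step 19. [r6c1∈{7}] only 7 remains possible at r6c1, so r6c1=7.
Step 20. [r8c8∈{5}] nothing but 5 survives at r8c8 ⇒ r8c8=5.
Step 21. [r2c4∈{4}] only 4 remains possible at r2c4 ⇒ r2c4=4.
Step 22. [r5c5∈{8}] r5c5 has the single candidate 8 ⇒ r5c5=8.
Step 23. [r5c9∈{2}] r5c9's peers cover all but 2 ⇒ r5c9=2.
Step 24. [r5c3∈{4}] nothing but 4 survives at r5c3. So r5c3=4.
Step 25. [r3c7∈{4}] r3c7's peers cover all but 4. So r3c7=4.
Step 26. [r5c1∈{5}] r5c1 has the single candidate 5. So r5c1=5.
Step 27. [r7c3∈{8}] nothing but 8 survives at r7c3 ⇒ r7c3=8.
Step 28. [r9c5∈{2}] nothing but 2 survives at r9c5 ⇒ r9c5=2.
Step 29. [r4c3∈{1}] only 1 remains possible at r4c3 ⇒ r4c3=1.
Step 30. [r3c1∈{6}] r3c1 is down to just 6, so r3c1=6.
Step 31. [r9c7∈{1}] r9c7's peers cover all but 1. So r9c7=1.
Step 32. [r1c3∈{7}] only 7 remains possible at r1c3 ⇒ r1c3=7.
Step 33. [r4c5∈{6}] r4c5's peers cover all but 6. So r4c5=6.
Step 34. [r7c5∈{7}] r7c5's peers cover all but 7. So r7c5=7.
Step 35. [r2c6∈{7}] only 7 remains possible at r2c6. So r2c6=7.
Step 36. [r3c6∈{5}] r3c6 has the single candidate 5. So r3c6=5.
Step 37. [r6c7∈{3}] only 3 remains possible at r6c7, so r6c7=3.
Step 38. [r2c9∈{3}] r2c9 has the single candidate 3, so r2c9=3.
Step 39. [r7c1∈{3}] r7c1 has the single candidate 3, so r7c1=3.

Answer: 1 4 7 6 3 8 9 2 5 / 2 5 9 4 1 7 8 6 3 / 6 8 3 2 9 5 4 1 7 / 8 3 1 7 6 2 5 9 4 / 5 9 4 3 8 1 6 7 2 / 7 2 6 9 5 4 3 8 1 / 3 1 8 5 7 9 2 4 6 / 9 6 2 1 4 3 7 5 8 / 4 7 5 8 2 6 1 3 9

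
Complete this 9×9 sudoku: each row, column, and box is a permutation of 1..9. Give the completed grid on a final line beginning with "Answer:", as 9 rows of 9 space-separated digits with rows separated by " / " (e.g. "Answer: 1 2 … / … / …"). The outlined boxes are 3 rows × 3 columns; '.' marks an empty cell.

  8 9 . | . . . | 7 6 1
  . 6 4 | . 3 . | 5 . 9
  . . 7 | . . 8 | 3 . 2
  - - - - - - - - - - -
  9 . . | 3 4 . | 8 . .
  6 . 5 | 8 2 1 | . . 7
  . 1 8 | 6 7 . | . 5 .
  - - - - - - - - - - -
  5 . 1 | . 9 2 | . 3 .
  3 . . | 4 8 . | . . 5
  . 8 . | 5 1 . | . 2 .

Step 1. [r9c1∈{4,7}] in col 1, 7 fits only at r9c1. So r9c1=7.
Step 2. [r4c3∈{2}] nothing but 2 survives at r4c3, so r4c3=2.
Step 3. [r8c7∈{1,6,9}] 1 has one home in col 7: r8c7, so r8c7=1.
Step 4. [r6c1∈{4}] nothing but 4 survives at r6c1 ⇒ r6c1=4.
Step 5. [r2c1∈{1,2}] col 1 places 2 nowhere but r2c1, so r2c1=2.
Step 6. [r7c9∈{4,6,8}] in row 7, 8 fits only at r7c9 ⇒ r7c9=8.
Step 7. [r9c9∈{4,6}] in col 9, 4 fits only at r9c9, so r9c9=4.
Step 8. [r2c6∈{7}] r2c6 is down to just 7, so r2c6=7.
Step 9. [r8c6∈{6}] r8c6's peers cover all but 6 ⇒ r8c6=6.
Step 10. [r8c3∈{9}] r8c3 is down to just 9 ⇒ r8c3=9.
Step 11. [r9c7∈{6,9}] r9c7 is the only open cell in row 9 admitting 9. So r9c7=9.
Step 12. [r1c5∈{5}] r1c5's peers cover all but 5. So r1c5=5.
Step 13. [r3c4∈{1,9}] row 3 places 9 nowhere but r3c4 ⇒ r3c4=9.
Step 14. [r5c8∈{4,9}] row 5 places 9 nowhere but r5c8 ⇒ r5c8=9.
Step 15. [r1c3∈{3}] r1c3's peers cover all but 3 ⇒ r1c3=3.
Step 16. [r4c9∈{6}] r4c9 is down to just 6. So r4c9=6.
Step 17. [r2c8∈{8}] r2c8 has the single candidate 8. So r2c8=8.
Step 18. [r3c2∈{5}] only 5 remains possible at r3c2, so r3c2=5.
Step 19. [r1c6∈{4}] r1c6 has the single candidate 4 ⇒ r1c6=4.
Step 20. [r8c8∈{7}] only 7 remains possible at r8c8 ⇒ r8c8=7.
Step 21. [r8c2∈{2}] r8c2 has the single candidate 2 ⇒ r8c2=2.
Step 22. [r6c6∈{9}] r6c6's peers cover all but 9 ⇒ r6c6=9.
Step 23. [r3c1∈{1}] nothing but 1 survives at r3c1 ⇒ r3c1=1.
Step 24. [r4c8∈{1}] only 1 remains possible at r4c8, so r4c8=1.
Step 25. [r2c4∈{1}] nothing but 1 survives at r2c4. So r2c4=1.
Step 26. [r3c5∈{6}] only 6 remains possible at r3c5 ⇒ r3c5=6.
Step 27. [r7c7∈{6}] r7c7 has the single candidate 6. So r7c7=6.
Step 28. [r4c2∈{7}] only 7 remains possible at r4c2, so r4c2=7.
Step 29. [r4c6∈{5}] r4c6 is down to just 5. So r4c6=5.
Step 30. [r9c6∈{3}] r9c6 has the single candidate 3, so r9c6=3.
Step 31. [r5c7∈{4}] r5c7 has the single candidate 4, so r5c7=4.
Step 32. [r3c8∈{4}] only 4 remains possible at r3c8, so r3c8=4.
Step 33. [r9c3∈{6}] r9c3 is down to just 6 ⇒ r9c3=6.
Step 34. [r7c2∈{4}] nothing but 4 survives at r7c2. So r7c2=4.
Step 35. [r6c9∈{3}] only 3 remains possible at r6c9. So r6c9=3.
Step 36. [r1c4∈{2}] only 2 remains possible at r1c4, so r1c4=2.
Step 37. [r6c7∈{2}] r6c7 is down to just 2. So r6c7=2.
Step 38. [r5c2∈{3}] r5c2 is down to just 3 ⇒ r5c2=3.
Step 39. [r7c4∈{7}] only 7 remains possible at r7c4, so r7c4=7.

Answer: 8 9 3 2 5 4 7 6 1 / 2 6 4 1 3 7 5 8 9 / 1 5 7 9 6 8 3 4 2 / 9 7 2 3 4 5 8 1 6 / 6 3 5 8 2 1 4 9 7 / 4 1 8 6 7 9 2 5 3 / 5 4 1 7 9 2 6 3 8 / 3 2 9 4 8 6 1 7 5 / 7 8 6 5 1 3 9 2 4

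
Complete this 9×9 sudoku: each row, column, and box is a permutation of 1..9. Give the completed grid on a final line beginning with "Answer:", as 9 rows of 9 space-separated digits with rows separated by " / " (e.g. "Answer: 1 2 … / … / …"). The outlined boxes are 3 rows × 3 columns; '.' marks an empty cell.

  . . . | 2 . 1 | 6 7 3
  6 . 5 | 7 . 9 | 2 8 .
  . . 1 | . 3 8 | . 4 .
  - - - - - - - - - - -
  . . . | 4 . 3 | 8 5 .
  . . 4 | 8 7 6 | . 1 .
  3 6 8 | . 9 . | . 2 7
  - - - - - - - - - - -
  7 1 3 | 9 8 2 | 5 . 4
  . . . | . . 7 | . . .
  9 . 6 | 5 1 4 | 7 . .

Step 1. [r8c3∈{2}] nothing but 2 survives at r8c3. So r8c3=2.
Step 2. [r5c9∈{9}] nothing but 9 survives at r5c9. So r5c9=9.
Step 3. [r9c2∈{8}] only 8 remains possible at r9c2 ⇒ r9c2=8.
Step 4. [r8c5∈{6}] only 6 remains possible at r8c5. So r8c5=6.
Step 5. [r8c7∈{1,3,9}] across col 7, 1 lands solely at r8c7. So r8c7=1.
Step 6. [r1c3∈{9}] r1c3 has the single candidate 9. So r1c3=9.
Step 7. [r1c2∈{4}] r1c2 has the single candidate 4 ⇒ r1c2=4.
Step 8. [r3c1∈{2}] only 2 remains possible at r3c1. So r3c1=2.
Step 9. [r4c2∈{2,7,9}] in row 4, 9 fits only at r4c2, so r4c2=9.
Step 10. [r8c2∈{5}] r8c2 is down to just 5, so r8c2=5.
Step 11. [r8c4∈{3}] r8c4 has the single candidate 3. So r8c4=3.
Step 12. [r6c6∈{5}] r6c6 has the single candidate 5 ⇒ r6c6=5.
Step 13. [r3c7∈{9}] r3c7 is down to just 9 ⇒ r3c7=9.
Step 14. [r2c5∈{4}] r2c5 has the single candidate 4 ⇒ r2c5=4.
Step 15. [r4c1∈{1}] r4c1's peers cover all but 1, so r4c1=1.
Step 16. [r6c4∈{1}] r6c4 is down to just 1. So r6c4=1.
Step 17. [r8c9∈{8}] only 8 remains possible at r8c9 ⇒ r8c9=8.
Step 18. [r4c5∈{2}] r4c5 is down to just 2, so r4c5=2.
Step 19. [r1c5∈{5}] r1c5 has the single candidate 5. So r1c5=5.
Step 20. [r6c7∈{4}] r6c7's peers cover all but 4, so r6c7=4.
Step 21. [r5c7∈{3}] r5c7's peers cover all but 3 ⇒ r5c7=3.
Step 22. [r1c1∈{8}] r1c1 has the single candidate 8 ⇒ r1c1=8.
Step 23. [r5c2∈{2}] only 2 remains possible at r5c2, so r5c2=2.
Step 24. [r5c1∈{5}] r5c1 has the single candidate 5. So r5c1=5.
Step 25. [r8c1∈{4}] r8c1's peers cover all but 4, so r8c1=4.
Step 26. [r4c3∈{7}] nothing but 7 survives at r4c3 ⇒ r4c3=7.
Step 27. [r8c8∈{9}] only 9 remains possible at r8c8 ⇒ r8c8=9.
Step 28. [r2c2∈{3}] r2c2's peers cover all but 3, so r2c2=3.
Step 29. [r3c2∈{7}] only 7 remains possible at r3c2 ⇒ r3c2=7.
Step 30. [r3c4∈{6}] r3c4 has the single candidate 6 ⇒ r3c4=6.
Step 31. [r9c8∈{3}] nothing but 3 survives at r9c8. So r9c8=3.
Step 32. [r9c9∈{2}] r9c9 is down to just 2, so r9c9=2.
Step 33. [r3c9∈{5}] r3c9's peers cover all but 5. So r3c9=5.
Step 34. [r2c9∈{1}] nothing but 1 survives at r2c9 ⇒ r2c9=1.
Step 35. [r7c8∈{6}] only 6 remains possible at r7c8. So r7c8=6.
Step 36. [r4c9∈{6}] only 6 remains possible at r4c9 ⇒ r4c9=6.

Answer: 8 4 9 2 5 1 6 7 3 / 6 3 5 7 4 9 2 8 1 / 2 7 1 6 3 8 9 4 5 / 1 9 7 4 2 3 8 5 6 / 5 2 4 8 7 6 3 1 9 / 3 6 8 1 9 5 4 2 7 / 7 1 3 9 8 2 5 6 4 / 4 5 2 3 6 7 1 9 8 / 9 8 6 5 1 4 7 3 2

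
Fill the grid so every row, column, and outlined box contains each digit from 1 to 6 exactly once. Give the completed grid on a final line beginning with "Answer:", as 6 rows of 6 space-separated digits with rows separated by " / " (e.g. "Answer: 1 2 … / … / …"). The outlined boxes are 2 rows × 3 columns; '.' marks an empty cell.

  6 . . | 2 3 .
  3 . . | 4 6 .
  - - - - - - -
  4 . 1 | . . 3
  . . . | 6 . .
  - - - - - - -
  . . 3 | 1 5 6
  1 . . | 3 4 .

Step 1. [r4c1∈{2,5}] in col 1, 5 fits only at r4c1, so r4c1=5.
Step 2. [r4c3∈{2}] only 2 remains possible at r4c3 ⇒ r4c3=2.
Step 3. [r2c3∈{5}] nothing but 5 survives at r2c3 ⇒ r2c3=5.
Step 4. [r2c6∈{1}] r2c6 has the single candidate 1, so r2c6=1.
Step 5. [r5c1∈{2}] r5c1 has the single candidate 2, so r5c1=2.
Step 6. [r5c2∈{4}] r5c2 has the single candidate 4 ⇒ r5c2=4.
Step 7. [r3c2∈{6}] r3c2 has the single candidate 6 ⇒ r3c2=6.
Step 8. [r3c4∈{5}] r3c4 has the single candidate 5 ⇒ r3c4=5.
Step 9. [r6c3∈{6}] r6c3's peers cover all but 6 ⇒ r6c3=6.
Step 10. [r6c6∈{2}] r6c6's peers cover all but 2. So r6c6=2.
Step 11. [r1c3∈{4}] r1c3 has the single candidate 4 ⇒ r1c3=4.
Step 12. [r4c6∈{4}] nothing but 4 survives at r4c6 ⇒ r4c6=4.
Step 13. [r6c2∈{5}] r6c2 is down to just 5, so r6c2=5.
Step 14. [r2c2∈{2}] r2c2 is down to just 2 ⇒ r2c2=2.
Step 15. [r1c2∈{1}] r1c2 has the single candidate 1. So r1c2=1.
Step 16. [r3c5∈{2}] r3c5 has the single candidate 2 ⇒ r3c5=2.
Step 17. [r4c5∈{1}] r4c5 is down to just 1 ⇒ r4c5=1.
Step 18. [r4c2∈{3}] r4c2 has the single candidate 3, so r4c2=3.
Step 19. [r1c6∈{5}] r1c6's peers cover all but 5, so r1c6=5.

Answer: 6 1 4 2 3 5 / 3 2 5 4 6 1 / 4 6 1 5 2 3 / 5 3 2 6 1 4 / 2 4 3 1 5 6 / 1 5 6 3 4 2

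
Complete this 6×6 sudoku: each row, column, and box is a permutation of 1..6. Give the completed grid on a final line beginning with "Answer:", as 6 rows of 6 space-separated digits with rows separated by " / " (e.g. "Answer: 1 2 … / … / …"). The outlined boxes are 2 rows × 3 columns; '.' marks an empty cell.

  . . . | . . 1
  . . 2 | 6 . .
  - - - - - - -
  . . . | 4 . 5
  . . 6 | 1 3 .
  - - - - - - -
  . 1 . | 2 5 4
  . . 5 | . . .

Step 1. [r1c3∈{3,4}] 4 has one home in col 3: r1c3. So r1c3=4.
Step 2. [r6c4∈{3}] r6c4 is down to just 3. So r6c4=3.
Step 3. [r5c1∈{3,6}] row 5 places 6 nowhere but r5c1, so r5c1=6.
Step 4. [r4c6∈{2}] only 2 remains possible at r4c6 ⇒ r4c6=2.
Step 5. [r2c1∈{1,3,5}] r2c1 is the only open cell in row 2 admitting 1, so r2c1=1.
Step 6. [r2c2∈{3,5}] across row 2, 5 lands solely at r2c2, so r2c2=5.
Step 7. [r4c2∈{4}] r4c2's peers cover all but 4 ⇒ r4c2=4.
Step 8. [r1c1∈{3}] only 3 remains possible at r1c1, so r1c1=3.
Step 9. [r6c2∈{2}] r6c2 has the single candidate 2. So r6c2=2.
Step 10. [r3c3∈{1,3}] row 3 places 1 nowhere but r3c3 ⇒ r3c3=1.
Step 11. [r6c5∈{1,6}] in row 6, 1 fits only at r6c5, so r6c5=1.
Step 12. [r6c6∈{6}] r6c6's peers cover all but 6, so r6c6=6.
Step 13. [r3c2∈{3}] only 3 remains possible at r3c2 ⇒ r3c2=3.
Step 14. [r6c1∈{4}] only 4 remains possible at r6c1, so r6c1=4.
Step 15. [r3c1∈{2}] only 2 remains possible at r3c1. So r3c1=2.
Step 16. [r1c4∈{5}] r1c4 has the single candidate 5, so r1c4=5.
Step 17. [r1c5∈{2}] r1c5 has the single candidate 2, so r1c5=2.
Step 18. [r1c2∈{6}] r1c2 is down to just 6. So r1c2=6.
Step 19. [r2c5∈{4}] r2c5 has the single candidate 4. So r2c5=4.
Step 20. [r2c6∈{3}] nothing but 3 survives at r2c6. So r2c6=3.
Step 21. [r3c5∈{6}] r3c5's peers cover all but 6, so r3c5=6.
Step 22. [r5c3∈{3}] nothing but 3 survives at r5c3 ⇒ r5c3=3.
Step 23. [r4c1∈{5}] nothing but 5 survives at r4c1. So r4c1=5.

Answer: 3 6 4 5 2 1 / 1 5 2 6 4 3 / 2 3 1 4 6 5 / 5 4 6 1 3 2 / 6 1 3 2 5 4 / 4 2 5 3 1 6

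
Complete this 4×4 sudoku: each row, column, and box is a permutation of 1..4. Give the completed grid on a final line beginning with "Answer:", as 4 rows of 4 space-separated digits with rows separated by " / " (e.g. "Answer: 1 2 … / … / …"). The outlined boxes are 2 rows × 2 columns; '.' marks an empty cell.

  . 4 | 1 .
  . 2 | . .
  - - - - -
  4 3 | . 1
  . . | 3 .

Step 1. [r1c4∈{2,3}] across row 1, 2 lands solely at r1c4. So r1c4=2.
Step 2. [r2c1∈{1,3}] 1 has one home in row 2: r2c1, so r2c1=1.
Step 3. [r2c3∈{4}] r2c3 has the single candidate 4. So r2c3=4.
Step 4. [r4c2∈{1}] nothing but 1 survives at r4c2 ⇒ r4c2=1.
Step 5. [r4c1∈{2}] only 2 remains possible at r4c1 ⇒ r4c1=2.
Step 6. [r1c1∈{3}] only 3 remains possible at r1c1. So r1c1=3.
Step 7. [r2c4∈{3}] r2c4 has the single candidate 3 ⇒ r2c4=3.
Step 8. [r3c3∈{2}] r3c3's peers cover all but 2. So r3c3=2.
Step 9. [r4c4∈{4}] r4c4 has the single candidate 4 ⇒ r4c4=4.

Answer: 3 4 1 2 / 1 2 4 3 / 4 3 2 1 / 2 1 3 4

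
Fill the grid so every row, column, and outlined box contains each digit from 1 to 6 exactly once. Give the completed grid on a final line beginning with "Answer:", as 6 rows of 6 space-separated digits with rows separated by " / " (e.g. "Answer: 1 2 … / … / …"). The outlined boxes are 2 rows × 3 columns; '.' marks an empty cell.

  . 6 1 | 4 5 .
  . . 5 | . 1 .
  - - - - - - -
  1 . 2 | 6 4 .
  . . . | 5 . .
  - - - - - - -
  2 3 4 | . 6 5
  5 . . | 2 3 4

Step 1. [r2c4∈{3}] r2c4's peers cover all but 3. So r2c4=3.
Step 2. [r4c1∈{3,4,6}] 6 has one home in col 1: r4c1, so r4c1=6.
Step 3. [r4c6∈{1,2,3}] in row 4, 1 fits only at r4c6, so r4c6=1.
Step 4. [r2c2∈{2,4}] 2 has one home in col 2: r2c2, so r2c2=2.
Step 5. [r4c2∈{4}] only 4 remains possible at r4c2 ⇒ r4c2=4.
Step 6. [r4c3∈{3}] nothing but 3 survives at r4c3 ⇒ r4c3=3.
Step 7. [r2c1∈{4}] r2c1 has the single candidate 4. So r2c1=4.
Step 8. [r5c4∈{1}] r5c4 is down to just 1, so r5c4=1.
Step 9. [r4c5∈{2}] r4c5 has the single candidate 2 ⇒ r4c5=2.
Step 10. [r6c2∈{1}] r6c2 has the single candidate 1 ⇒ r6c2=1.
Step 11. [r6c3∈{6}] nothing but 6 survives at r6c3 ⇒ r6c3=6.
Step 12. [r3c2∈{5}] r3c2's peers cover all but 5. So r3c2=5.
Step 13. [r1c6∈{2}] r1c6 has the single candidate 2. So r1c6=2.
Step 14. [r3c6∈{3}] only 3 remains possible at r3c6 ⇒ r3c6=3.
Step 15. [r2c6∈{6}] nothing but 6 survives at r2c6 ⇒ r2c6=6.
Step 16. [r1c1∈{3}] nothing but 3 survives at r1c1 ⇒ r1c1=3.

Answer: 3 6 1 4 5 2 / 4 2 5 3 1 6 / 1 5 2 6 4 3 / 6 4 3 5 2 1 / 2 3 4 1 6 5 / 5 1 6 2 3 4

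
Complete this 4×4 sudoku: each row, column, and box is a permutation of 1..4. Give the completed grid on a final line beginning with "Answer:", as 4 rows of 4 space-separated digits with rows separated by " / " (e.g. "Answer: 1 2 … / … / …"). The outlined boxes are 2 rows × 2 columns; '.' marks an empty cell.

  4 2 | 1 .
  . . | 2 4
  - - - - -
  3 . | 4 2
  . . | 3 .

Step 1. [r3c2∈{1}] r3c2's peers cover all but 1. So r3c2=1.
Step 2. [r4c4∈{1}] r4c4 is down to just 1, so r4c4=1.
Step 3. [r1c4∈{3}] r1c4 has the single candidate 3 ⇒ r1c4=3.
Step 4. [r4c2∈{4}] r4c2 is down to just 4, so r4c2=4.
Step 5. [r2c1∈{1}] only 1 remains possible at r2c1 ⇒ r2c1=1.
Step 6. [r4c1∈{2}] r4c1's peers cover all but 2 ⇒ r4c1=2.
Step 7. [r2c2∈{3}] r2c2 has the single candidate 3 ⇒ r2c2=3.

Answer: 4 2 1 3 / 1 3 2 4 / 3 1 4 2 / 2 4 3 1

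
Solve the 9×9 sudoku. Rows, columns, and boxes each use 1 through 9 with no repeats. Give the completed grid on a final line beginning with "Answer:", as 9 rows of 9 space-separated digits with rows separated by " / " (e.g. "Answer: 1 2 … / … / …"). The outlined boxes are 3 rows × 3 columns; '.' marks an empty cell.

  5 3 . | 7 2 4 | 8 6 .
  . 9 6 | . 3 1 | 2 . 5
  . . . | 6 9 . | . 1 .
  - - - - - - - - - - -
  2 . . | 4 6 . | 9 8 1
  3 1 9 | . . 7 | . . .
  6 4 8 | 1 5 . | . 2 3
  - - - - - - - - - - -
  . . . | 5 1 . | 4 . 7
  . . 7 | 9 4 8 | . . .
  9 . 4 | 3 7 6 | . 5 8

Step 1. [r9c2∈{2}] r9c2's peers cover all but 2, so r9c2=2.
Step 2. [r7c1∈{8}] r7c1 is down to just 8, so r7c1=8.
Step 3. [r2c8∈{4,7}] r2c8 is the only open cell in col 8 admitting 7, so r2c8=7.
Step 4. [r3c1∈{4,7}] col 1 places 7 nowhere but r3c1 ⇒ r3c1=7.
Step 5. [r8c8∈{3}] only 3 remains possible at r8c8, so r8c8=3.
Step 6. [r8c2∈{5,6}] 5 has one home in row 8: r8c2. So r8c2=5.
Step 7. [r5c7∈{5,6}] across row 5, 5 lands solely at r5c7, so r5c7=5.
Step 8. [r8c7∈{1,6}] r8c7 is the only open cell in col 7 admitting 6. So r8c7=6.
Step 9. [r2c4∈{8}] only 8 remains possible at r2c4, so r2c4=8.
Step 10. [r5c8∈{4}] nothing but 4 survives at r5c8. So r5c8=4.
Step 11. [r8c9∈{2}] nothing but 2 survives at r8c9. So r8c9=2.
Step 12. [r3c9∈{4}] r3c9 is down to just 4. So r3c9=4.
Step 13. [r7c3∈{3}] only 3 remains possible at r7c3. So r7c3=3.
Step 14. [r5c9∈{6}] r5c9 has the single candidate 6, so r5c9=6.
Step 15. [r4c2∈{7}] r4c2's peers cover all but 7, so r4c2=7.
Step 16. [r3c3∈{2}] nothing but 2 survives at r3c3, so r3c3=2.
Step 17. [r1c3∈{1}] nothing but 1 survives at r1c3, so r1c3=1.
Step 18. [r4c3∈{5}] r4c3's peers cover all but 5, so r4c3=5.
Step 19. [r4c6∈{3}] r4c6 has the single candidate 3. So r4c6=3.
Step 20. [r5c4∈{2}] r5c4 has the single candidate 2 ⇒ r5c4=2.
Step 21. [r6c6∈{9}] r6c6 is down to just 9. So r6c6=9.
Step 22. [r2c1∈{4}] r2c1 is down to just 4, so r2c1=4.
Step 23. [r7c6∈{2}] only 2 remains possible at r7c6 ⇒ r7c6=2.
Step 24. [r3c6∈{5}] r3c6 has the single candidate 5 ⇒ r3c6=5.
Step 25. [r5c5∈{8}] only 8 remains possible at r5c5, so r5c5=8.
Step 26. [r7c8∈{9}] r7c8's peers cover all but 9 ⇒ r7c8=9.
Step 27. [r3c7∈{3}] r3c7 has the single candidate 3, so r3c7=3.
Step 28. [r1c9∈{9}] only 9 remains possible at r1c9 ⇒ r1c9=9.
Step 29. [r3c2∈{8}] r3c2's peers cover all but 8 ⇒ r3c2=8.
Step 30. [r6c7∈{7}] nothing but 7 survives at r6c7. So r6c7=7.
Step 31. [r7c2∈{6}] only 6 remains possible at r7c2 ⇒ r7c2=6.
Step 32. [r9c7∈{1}] r9c7 is down to just 1, so r9c7=1.
Step 33. [r8c1∈{1}] nothing but 1 survives at r8c1. So r8c1=1.

Answer: 5 3 1 7 2 4 8 6 9 / 4 9 6 8 3 1 2 7 5 / 7 8 2 6 9 5 3 1 4 / 2 7 5 4 6 3 9 8 1 / 3 1 9 2 8 7 5 4 6 / 6 4 8 1 5 9 7 2 3 / 8 6 3 5 1 2 4 9 7 / 1 5 7 9 4 8 6 3 2 / 9 2 4 3 7 6 1 5 8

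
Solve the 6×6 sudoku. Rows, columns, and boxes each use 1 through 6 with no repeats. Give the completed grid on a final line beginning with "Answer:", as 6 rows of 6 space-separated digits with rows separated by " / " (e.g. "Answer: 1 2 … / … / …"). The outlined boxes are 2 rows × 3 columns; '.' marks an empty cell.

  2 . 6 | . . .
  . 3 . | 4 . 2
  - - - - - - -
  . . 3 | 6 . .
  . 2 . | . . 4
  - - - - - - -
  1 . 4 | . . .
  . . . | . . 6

Step 1. [r6c2∈{5}] r6c2 is down to just 5. So r6c2=5.
Step 2. [r2c1∈{5}] only 5 remains possible at r2c1. So r2c1=5.
Step 3. [r3c5∈{1,2,5}] in row 3, 2 fits only at r3c5. So r3c5=2.
Step 4. [r3c6∈{1,5}] row 3 places 5 nowhere but r3c6 ⇒ r3c6=5.
Step 5. [r5c6∈{3}] nothing but 3 survives at r5c6. So r5c6=3.
Step 6. [r1c6∈{1}] r1c6 has the single candidate 1. So r1c6=1.
Step 7. [r3c2∈{1,4}] row 3 places 1 nowhere but r3c2 ⇒ r3c2=1.
Step 8. [r5c5∈{5}] r5c5 has the single candidate 5 ⇒ r5c5=5.
Step 9. [r1c5∈{3}] r1c5 is down to just 3, so r1c5=3.
Step 10. [r4c5∈{1}] r4c5 has the single candidate 1, so r4c5=1.
Step 11. [r6c4∈{1,2}] in row 6, 1 fits only at r6c4, so r6c4=1.
Step 12. [r1c2∈{4}] r1c2 has the single candidate 4, so r1c2=4.
Step 13. [r5c2∈{6}] r5c2 is down to just 6, so r5c2=6.
Step 14. [r4c4∈{3}] r4c4 is down to just 3, so r4c4=3.
Step 15. [r6c5∈{4}] r6c5 is down to just 4 ⇒ r6c5=4.
Step 16. [r6c1∈{3}] only 3 remains possible at r6c1 ⇒ r6c1=3.
Step 17. [r4c3∈{5}] only 5 remains possible at r4c3, so r4c3=5.
Step 18. [r2c3∈{1}] nothing but 1 survives at r2c3 ⇒ r2c3=1.
Step 19. [r4c1∈{6}] only 6 remains possible at r4c1, so r4c1=6.
Step 20. [r5c4∈{2}] nothing but 2 survives at r5c4, so r5c4=2.
Step 21. [r2c5∈{6}] r2c5 has the single candidate 6, so r2c5=6.
Step 22. [r1c4∈{5}] r1c4's peers cover all but 5. So r1c4=5.
Step 23. [r3c1∈{4}] nothing but 4 survives at r3c1 ⇒ r3c1=4.
Step 24. [r6c3∈{2}] r6c3 has the single candidate 2, so r6c3=2.

Answer: 2 4 6 5 3 1 / 5 3 1 4 6 2 / 4 1 3 6 2 5 / 6 2 5 3 1 4 / 1 6 4 2 5 3 / 3 5 2 1 4 6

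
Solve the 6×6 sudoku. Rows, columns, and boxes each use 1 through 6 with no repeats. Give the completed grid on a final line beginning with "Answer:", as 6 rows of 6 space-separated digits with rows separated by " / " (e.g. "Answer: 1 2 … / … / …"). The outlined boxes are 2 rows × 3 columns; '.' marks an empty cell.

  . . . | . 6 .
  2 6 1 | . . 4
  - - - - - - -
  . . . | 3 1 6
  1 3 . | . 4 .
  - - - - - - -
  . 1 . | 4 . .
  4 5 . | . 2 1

Step 1. [r5c3∈{2,3,6}] across row 5, 2 lands solely at r5c3 ⇒ r5c3=2.
Step 2. [r2c4∈{5}] nothing but 5 survives at r2c4. So r2c4=5.
Step 3. [r3c1∈{5}] r3c1's peers cover all but 5 ⇒ r3c1=5.
Step 4. [r6c3∈{3,6}] r6c3 is the only open cell in row 6 admitting 3 ⇒ r6c3=3.
Step 5. [r4c4∈{2}] nothing but 2 survives at r4c4, so r4c4=2.
Step 6. [r1c2∈{4}] only 4 remains possible at r1c2 ⇒ r1c2=4.
Step 7. [r5c5∈{3,5}] col 5 places 5 nowhere but r5c5, so r5c5=5.
Step 8. [r1c1∈{3}] r1c1's peers cover all but 3. So r1c1=3.
Step 9. [r6c4∈{6}] r6c4 is down to just 6, so r6c4=6.
Step 10. [r2c5∈{3}] r2c5's peers cover all but 3, so r2c5=3.
Step 11. [r5c1∈{6}] nothing but 6 survives at r5c1. So r5c1=6.
Step 12. [r1c3∈{5}] r1c3 is down to just 5, so r1c3=5.
Step 13. [r3c3∈{4}] r3c3 is down to just 4, so r3c3=4.
Step 14. [r3c2∈{2}] r3c2 is down to just 2. So r3c2=2.
Step 15. [r4c3∈{6}] r4c3's peers cover all but 6, so r4c3=6.
Step 16. [r5c6∈{3}] only 3 remains possible at r5c6, so r5c6=3.
Step 17. [r4c6∈{5}] nothing but 5 survives at r4c6. So r4c6=5.
Step 18. [r1c6∈{2}] nothing but 2 survives at r1c6, so r1c6=2.
Step 19. [r1c4∈{1}] r1c4 has the single candidate 1, so r1c4=1.

Answer: 3 4 5 1 6 2 / 2 6 1 5 3 4 / 5 2 4 3 1 6 / 1 3 6 2 4 5 / 6 1 2 4 5 3 / 4 5 3 6 2 1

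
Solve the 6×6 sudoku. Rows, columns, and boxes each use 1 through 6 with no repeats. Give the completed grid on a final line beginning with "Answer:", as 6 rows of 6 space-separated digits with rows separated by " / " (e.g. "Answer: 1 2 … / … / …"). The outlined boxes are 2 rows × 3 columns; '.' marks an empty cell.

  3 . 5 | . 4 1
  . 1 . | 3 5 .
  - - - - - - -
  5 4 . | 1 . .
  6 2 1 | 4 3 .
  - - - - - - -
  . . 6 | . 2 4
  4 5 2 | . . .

Step 1. [r2c6∈{2,6}] in row 2, 6 fits only at r2c6, so r2c6=6.
Step 2. [r3c5∈{6}] r3c5's peers cover all but 6 ⇒ r3c5=6.
Step 3. [r1c4∈{2}] r1c4's peers cover all but 2. So r1c4=2.
Step 4. [r5c2∈{3}] nothing but 3 survives at r5c2, so r5c2=3.
Step 5. [r1c2∈{6}] r1c2's peers cover all but 6, so r1c2=6.
Step 6. [r6c6∈{3}] r6c6's peers cover all but 3, so r6c6=3.
Step 7. [r3c6∈{2}] only 2 remains possible at r3c6, so r3c6=2.
Step 8. [r3c3∈{3}] only 3 remains possible at r3c3, so r3c3=3.
Step 9. [r6c4∈{6}] r6c4 has the single candidate 6 ⇒ r6c4=6.
Step 10. [r2c1∈{2}] r2c1's peers cover all but 2. So r2c1=2.
Step 11. [r5c1∈{1}] r5c1 has the single candidate 1. So r5c1=1.
Step 12. [r6c5∈{1}] r6c5 is down to just 1 ⇒ r6c5=1.
Step 13. [r2c3∈{4}] nothing but 4 survives at r2c3, so r2c3=4.
Step 14. [r5c4∈{5}] only 5 remains possible at r5c4, so r5c4=5.
Step 15. [r4c6∈{5}] only 5 remains possible at r4c6, so r4c6=5.

Answer: 3 6 5 2 4 1 / 2 1 4 3 5 6 / 5 4 3 1 6 2 / 6 2 1 4 3 5 / 1 3 6 5 2 4 / 4 5 2 6 1 3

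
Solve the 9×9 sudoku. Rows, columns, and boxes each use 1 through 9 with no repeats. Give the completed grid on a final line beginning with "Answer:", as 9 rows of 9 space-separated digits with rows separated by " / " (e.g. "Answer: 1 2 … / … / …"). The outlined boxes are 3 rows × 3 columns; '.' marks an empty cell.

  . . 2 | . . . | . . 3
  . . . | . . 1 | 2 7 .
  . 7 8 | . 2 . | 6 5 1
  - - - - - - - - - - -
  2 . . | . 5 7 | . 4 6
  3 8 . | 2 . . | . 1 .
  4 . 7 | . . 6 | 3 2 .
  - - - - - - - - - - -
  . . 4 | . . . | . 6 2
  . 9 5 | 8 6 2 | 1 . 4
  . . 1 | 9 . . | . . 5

Step 1. [r1c6∈{4,5,8,9}] 8 has one home in col 6: r1c6. So r1c6=8.
Step 2. [r2c3∈{3,6,9}] col 3 places 3 nowhere but r2c3 ⇒ r2c3=3.
Step 3. [r7c7∈{7,8,9}] 9 has one home in row 7: r7c7 ⇒ r7c7=9.
Step 4. [r6c4∈{1}] r6c4 is down to just 1, so r6c4=1.
Step 5. [r7c2∈{3}] r7c2 is down to just 3, so r7c2=3.
Step 6. [r9c7∈{7,8}] across box 9, 7 lands solely at r9c7, so r9c7=7.
Step 7. [r1c1∈{1,5,6,9}] across col 1, 1 lands solely at r1c1, so r1c1=1.
Step 8. [r2c1∈{5,6,9}] 5 has one home in col 1: r2c1. So r2c1=5.
Step 9. [r1c4∈{4,5,6,7}] across row 1, 5 lands solely at r1c4 ⇒ r1c4=5.
Step 10. [r1c2∈{4,6}] 6 has one home in row 1: r1c2, so r1c2=6.
Step 11. [r1c5∈{4,7,9}] r1c5 is the only open cell in row 1 admitting 7 ⇒ r1c5=7.
Step 12. [r9c5∈{3,4}] 3 has one home in col 5: r9c5, so r9c5=3.
Step 13. [r3c6∈{3,4,9}] col 6 places 3 nowhere but r3c6, so r3c6=3.
Step 14. [r5c6∈{4,9}] in col 6, 9 fits only at r5c6. So r5c6=9.
Step 15. [r2c5∈{4,9}] r2c5 is the only open cell in col 5 admitting 9, so r2c5=9.
Step 16. [r7c1∈{7,8}] 8 has one home in row 7: r7c1, so r7c1=8.
Step 17. [r2c4∈{4,6}] across row 2, 6 lands solely at r2c4 ⇒ r2c4=6.
Step 18. [r4c7∈{8}] nothing but 8 survives at r4c7. So r4c7=8.
Step 19. [r9c6∈{4}] only 4 remains possible at r9c6. So r9c6=4.
Step 20. [r2c2∈{4}] r2c2 has the single candidate 4. So r2c2=4.
Step 21. [r4c3∈{9}] r4c3 is down to just 9, so r4c3=9.
Step 22. [r9c8∈{8}] r9c8 has the single candidate 8 ⇒ r9c8=8.
Step 23. [r4c2∈{1}] nothing but 1 survives at r4c2 ⇒ r4c2=1.
Step 24. [r8c8∈{3}] r8c8 has the single candidate 3 ⇒ r8c8=3.
Step 25. [r5c9∈{7}] r5c9 has the single candidate 7. So r5c9=7.
Step 26. [r5c7∈{5}] only 5 remains possible at r5c7. So r5c7=5.
Step 27. [r8c1∈{7}] nothing but 7 survives at r8c1. So r8c1=7.
Step 28. [r5c3∈{6}] r5c3 has the single candidate 6, so r5c3=6.
Step 29. [r7c4∈{7}] r7c4 is down to just 7, so r7c4=7.
Step 30. [r3c1∈{9}] only 9 remains possible at r3c1, so r3c1=9.
Step 31. [r6c5∈{8}] r6c5's peers cover all but 8 ⇒ r6c5=8.
Step 32. [r3c4∈{4}] r3c4's peers cover all but 4 ⇒ r3c4=4.
Step 33. [r1c7∈{4}] nothing but 4 survives at r1c7, so r1c7=4.
Step 34. [r9c1∈{6}] r9c1 is down to just 6. So r9c1=6.
Step 35. [r1c8∈{9}] r1c8 has the single candidate 9. So r1c8=9.
Step 36. [r7c5∈{1}] r7c5's peers cover all but 1. So r7c5=1.
Step 37. [r9c2∈{2}] r9c2 is down to just 2, so r9c2=2.
Step 38. [r2c9∈{8}] nothing but 8 survives at r2c9 ⇒ r2c9=8.
Step 39. [r4c4∈{3}] nothing but 3 survives at r4c4 ⇒ r4c4=3.
Step 40. [r7c6∈{5}] r7c6 is down to just 5, so r7c6=5.
Step 41. [r6c9∈{9}] r6c9 has the single candidate 9. So r6c9=9.
Step 42. [r6c2∈{5}] r6c2 is down to just 5 ⇒ r6c2=5.
Step 43. [r5c5∈{4}] r5c5 has the single candidate 4, so r5c5=4.

Answer: 1 6 2 5 7 8 4 9 3 / 5 4 3 6 9 1 2 7 8 / 9 7 8 4 2 3 6 5 1 / 2 1 9 3 5 7 8 4 6 / 3 8 6 2 4 9 5 1 7 / 4 5 7 1 8 6 3 2 9 / 8 3 4 7 1 5 9 6 2 / 7 9 5 8 6 2 1 3 4 / 6 2 1 9 3 4 7 8 5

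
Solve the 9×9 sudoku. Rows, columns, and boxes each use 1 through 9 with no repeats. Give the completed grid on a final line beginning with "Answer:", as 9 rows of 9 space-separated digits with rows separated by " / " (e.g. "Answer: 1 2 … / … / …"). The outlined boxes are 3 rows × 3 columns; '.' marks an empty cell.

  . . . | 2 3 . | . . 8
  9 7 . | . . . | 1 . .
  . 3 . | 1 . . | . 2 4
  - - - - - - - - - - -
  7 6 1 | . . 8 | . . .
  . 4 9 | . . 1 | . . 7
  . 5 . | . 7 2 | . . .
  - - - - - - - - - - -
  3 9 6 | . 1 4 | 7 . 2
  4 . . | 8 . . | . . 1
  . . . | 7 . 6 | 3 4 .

Step 1. [r2c6∈{5}] only 5 remains possible at r2c6 ⇒ r2c6=5.
Step 2. [r6c1∈{8}] r6c1's peers cover all but 8 ⇒ r6c1=8.
Step 3. [r7c4∈{5}] r7c4 is down to just 5 ⇒ r7c4=5.
Step 4. [r8c2∈{2}] nothing but 2 survives at r8c2 ⇒ r8c2=2.
Step 5. [r8c5∈{9}] r8c5's peers cover all but 9. So r8c5=9.
Step 6. [r5c7∈{2,5,6,8}] 8 has one home in col 7: r5c7. So r5c7=8.
Step 7. [r1c8∈{5,6,7,9}] 7 has one home in col 8: r1c8 ⇒ r1c8=7.
Step 8. [r6c3∈{3}] only 3 remains possible at r6c3 ⇒ r6c3=3.
Step 9. [r9c9∈{5,9}] in row 9, 9 fits only at r9c9, so r9c9=9.
Step 10. [r4c9∈{3,5}] 5 has one home in col 9: r4c9 ⇒ r4c9=5.
Step 11. [r6c9∈{6}] nothing but 6 survives at r6c9 ⇒ r6c9=6.
Step 12. [r4c5∈{4}] r4c5's peers cover all but 4 ⇒ r4c5=4.
Step 13. [r5c8∈{3}] r5c8 has the single candidate 3, so r5c8=3.
Step 14. [r2c8∈{6}] r2c8 is down to just 6. So r2c8=6.
Step 15. [r4c8∈{9}] r4c8's peers cover all but 9, so r4c8=9.
Step 16. [r1c1∈{1,5,6}] across row 1, 6 lands solely at r1c1. So r1c1=6.
Step 17. [r3c1∈{5}] r3c1 is down to just 5, so r3c1=5.
Step 18. [r3c3∈{8}] r3c3 has the single candidate 8, so r3c3=8.
Step 19. [r1c6∈{9}] r1c6's peers cover all but 9 ⇒ r1c6=9.
Step 20. [r8c8∈{5}] nothing but 5 survives at r8c8. So r8c8=5.
Step 21. [r2c4∈{4}] r2c4 has the single candidate 4. So r2c4=4.
Step 22. [r1c2∈{1}] r1c2 has the single candidate 1, so r1c2=1.
Step 23. [r5c5∈{5,6}] 5 has one home in row 5: r5c5 ⇒ r5c5=5.
Step 24. [r5c4∈{6}] r5c4 is down to just 6, so r5c4=6.
Step 25. [r9c3∈{5}] r9c3 has the single candidate 5, so r9c3=5.
Step 26. [r1c7∈{5}] r1c7 has the single candidate 5. So r1c7=5.
Step 27. [r1c3∈{4}] r1c3 has the single candidate 4. So r1c3=4.
Step 28. [r8c3∈{7}] r8c3 has the single candidate 7. So r8c3=7.
Step 29. [r8c6∈{3}] r8c6 is down to just 3, so r8c6=3.
Step 30. [r4c7∈{2}] r4c7's peers cover all but 2, so r4c7=2.
Step 31. [r3c6∈{7}] r3c6 has the single candidate 7. So r3c6=7.
Step 32. [r4c4∈{3}] only 3 remains possible at r4c4. So r4c4=3.
Step 33. [r9c1∈{1}] only 1 remains possible at r9c1 ⇒ r9c1=1.
Step 34. [r2c3∈{2}] r2c3 has the single candidate 2 ⇒ r2c3=2.
Step 35. [r3c7∈{9}] r3c7's peers cover all but 9. So r3c7=9.
Step 36. [r9c5∈{2}] only 2 remains possible at r9c5. So r9c5=2.
Step 37. [r6c4∈{9}] r6c4 is down to just 9, so r6c4=9.
Step 38. [r7c8∈{8}] only 8 remains possible at r7c8. So r7c8=8.
Step 39. [r5c1∈{2}] r5c1's peers cover all but 2, so r5c1=2.
Step 40. [r2c5∈{8}] nothing but 8 survives at r2c5. So r2c5=8.
Step 41. [r9c2∈{8}] r9c2 is down to just 8, so r9c2=8.
Step 42. [r8c7∈{6}] only 6 remains possible at r8c7 ⇒ r8c7=6.
Step 43. [r2c9∈{3}] nothing but 3 survives at r2c9 ⇒ r2c9=3.
Step 44. [r3c5∈{6}] nothing but 6 survives at r3c5 ⇒ r3c5=6.
Step 45. [r6c8∈{1}] r6c8 is down to just 1. So r6c8=1.
Step 46. [r6c7∈{4}] r6c7 has the single candidate 4, so r6c7=4.

Answer: 6 1 4 2 3 9 5 7 8 / 9 7 2 4 8 5 1 6 3 / 5 3 8 1 6 7 9 2 4 / 7 6 1 3 4 8 2 9 5 / 2 4 9 6 5 1 8 3 7 / 8 5 3 9 7 2 4 1 6 / 3 9 6 5 1 4 7 8 2 / 4 2 7 8 9 3 6 5 1 / 1 8 5 7 2 6 3 4 9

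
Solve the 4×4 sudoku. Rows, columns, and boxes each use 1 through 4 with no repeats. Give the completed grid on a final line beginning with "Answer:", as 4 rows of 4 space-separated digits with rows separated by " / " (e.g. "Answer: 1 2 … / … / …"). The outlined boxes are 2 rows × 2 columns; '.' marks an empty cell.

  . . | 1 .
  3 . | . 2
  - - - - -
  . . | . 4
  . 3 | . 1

Step 1. [r4c1∈{2,4}] across row 4, 4 lands solely at r4c1 ⇒ r4c1=4.
Step 2. [r2c2∈{1,4}] 1 has one home in row 2: r2c2, so r2c2=1.
Step 3. [r3c2∈{2}] r3c2's peers cover all but 2. So r3c2=2.
Step 4. [r1c2∈{4}] r1c2 is down to just 4 ⇒ r1c2=4.
Step 5. [r1c4∈{3}] r1c4's peers cover all but 3 ⇒ r1c4=3.
Step 6. [r3c1∈{1}] nothing but 1 survives at r3c1, so r3c1=1.
Step 7. [r3c3∈{3}] r3c3 has the single candidate 3, so r3c3=3.
Step 8. [r2c3∈{4}] r2c3's peers cover all but 4. So r2c3=4.
Step 9. [r1c1∈{2}] r1c1's peers cover all but 2. So r1c1=2.
Step 10. [r4c3∈{2}] r4c3 is down to just 2. So r4c3=2.

Answer: 2 4 1 3 / 3 1 4 2 / 1 2 3 4 / 4 3 2 1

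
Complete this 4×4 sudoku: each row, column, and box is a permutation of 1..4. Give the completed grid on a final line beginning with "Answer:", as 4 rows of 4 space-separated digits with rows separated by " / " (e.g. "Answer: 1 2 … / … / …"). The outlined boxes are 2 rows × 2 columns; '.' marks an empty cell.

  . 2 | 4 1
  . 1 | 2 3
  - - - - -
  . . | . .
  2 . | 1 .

Step 1. [r4c2∈{3,4}] 3 has one home in row 4: r4c2, so r4c2=3.
Step 2. [r3c2∈{4}] r3c2 has the single candidate 4 ⇒ r3c2=4.
Step 3. [r2c1∈{4}] r2c1's peers cover all but 4, so r2c1=4.
Step 4. [r3c3∈{3}] nothing but 3 survives at r3c3, so r3c3=3.
Step 5. [r3c4∈{2}] r3c4 is down to just 2 ⇒ r3c4=2.
Step 6. [r1c1∈{3}] r1c1's peers cover all but 3 ⇒ r1c1=3.
Step 7. [r3c1∈{1}] r3c1 has the single candidate 1, so r3c1=1.
Step 8. [r4c4∈{4}] nothing but 4 survives at r4c4. So r4c4=4.

Answer: 3 2 4 1 / 4 1 2 3 / 1 4 3 2 / 2 3 1 4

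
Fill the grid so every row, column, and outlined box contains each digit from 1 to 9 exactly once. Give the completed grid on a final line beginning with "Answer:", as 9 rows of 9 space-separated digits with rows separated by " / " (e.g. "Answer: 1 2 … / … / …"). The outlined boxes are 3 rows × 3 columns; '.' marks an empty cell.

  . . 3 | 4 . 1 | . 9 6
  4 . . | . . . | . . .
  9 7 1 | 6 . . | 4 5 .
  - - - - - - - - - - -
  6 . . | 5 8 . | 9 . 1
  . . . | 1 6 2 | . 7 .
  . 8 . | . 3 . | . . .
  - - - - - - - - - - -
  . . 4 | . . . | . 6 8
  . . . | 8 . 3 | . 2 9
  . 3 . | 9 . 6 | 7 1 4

Step 1. [r8c7∈{5}] only 5 remains possible at r8c7. So r8c7=5.
Step 2. [r1c5∈{2,5,7}] 7 has one home in row 1: r1c5 ⇒ r1c5=7.
Step 3. [r3c9∈{2,3}] 3 has one home in row 3: r3c9 ⇒ r3c9=3.
Step 4. [r6c4∈{7}] r6c4's peers cover all but 7, so r6c4=7.
Step 5. [r7c4∈{2}] only 2 remains possible at r7c4. So r7c4=2.
Step 6. [r9c5∈{5}] only 5 remains possible at r9c5. So r9c5=5.
Step 7. [r2c6∈{5,8,9}] across col 6, 5 lands solely at r2c6. So r2c6=5.
Step 8. [r5c9∈{5}] r5c9 is down to just 5. So r5c9=5.
Step 9. [r6c1∈{1,2,5}] in row 6, 1 fits only at r6c1 ⇒ r6c1=1.
Step 10. [r5c7∈{3,8}] 8 has one home in row 5: r5c7, so r5c7=8.
Step 11. [r1c7∈{2}] nothing but 2 survives at r1c7 ⇒ r1c7=2.
Step 12. [r1c1∈{5,8}] in row 1, 8 fits only at r1c1. So r1c1=8.
Step 13. [r4c6∈{4}] only 4 remains possible at r4c6, so r4c6=4.
Step 14. [r4c2∈{2}] only 2 remains possible at r4c2. So r4c2=2.
Step 15. [r7c2∈{1,5,9}] in row 7, 9 fits only at r7c2, so r7c2=9.
Step 16. [r2c3∈{2,6}] box 1 places 2 nowhere but r2c3. So r2c3=2.
Step 17. [r8c3∈{6,7}] 6 has one home in col 3: r8c3. So r8c3=6.
Step 18. [r6c6∈{9}] r6c6's peers cover all but 9 ⇒ r6c6=9.
Step 19. [r7c6∈{7}] r7c6 is down to just 7, so r7c6=7.
Step 20. [r8c2∈{1}] r8c2 has the single candidate 1, so r8c2=1.
Step 21. [r4c3∈{7}] r4c3 has the single candidate 7 ⇒ r4c3=7.
Step 22. [r8c1∈{7}] r8c1's peers cover all but 7 ⇒ r8c1=7.
Step 23. [r4c8∈{3}] r4c8 is down to just 3 ⇒ r4c8=3.
Step 24. [r6c8∈{4}] only 4 remains possible at r6c8, so r6c8=4.
Step 25. [r8c5∈{4}] r8c5 is down to just 4 ⇒ r8c5=4.
Step 26. [r5c1∈{3}] r5c1 is down to just 3. So r5c1=3.
Step 27. [r9c1∈{2}] r9c1's peers cover all but 2, so r9c1=2.
Step 28. [r2c2∈{6}] r2c2's peers cover all but 6. So r2c2=6.
Step 29. [r6c7∈{6}] r6c7's peers cover all but 6. So r6c7=6.
Step 30. [r2c9∈{7}] r2c9 is down to just 7 ⇒ r2c9=7.
Step 31. [r5c2∈{4}] nothing but 4 survives at r5c2, so r5c2=4.
Step 32. [r2c4∈{3}] only 3 remains possible at r2c4 ⇒ r2c4=3.
Step 33. [r7c5∈{1}] only 1 remains possible at r7c5. So r7c5=1.
Step 34. [r7c7∈{3}] r7c7's peers cover all but 3. So r7c7=3.
Step 35. [r2c7∈{1}] only 1 remains possible at r2c7, so r2c7=1.
Step 36. [r5c3∈{9}] r5c3 is down to just 9 ⇒ r5c3=9.
Step 37. [r7c1∈{5}] only 5 remains possible at r7c1. So r7c1=5.
Step 38. [r6c9∈{2}] r6c9's peers cover all but 2. So r6c9=2.
Step 39. [r3c5∈{2}] r3c5 has the single candidate 2, so r3c5=2.
Step 40. [r6c3∈{5}] nothing but 5 survives at r6c3, so r6c3=5.
Step 41. [r3c6∈{8}] nothing but 8 survives at r3c6. So r3c6=8.
Step 42. [r2c5∈{9}] only 9 remains possible at r2c5, so r2c5=9.
Step 43. [r1c2∈{5}] nothing but 5 survives at r1c2 ⇒ r1c2=5.
Step 44. [r2c8∈{8}] r2c8 is down to just 8 ⇒ r2c8=8.
Step 45. [r9c3∈{8}] r9c3's peers cover all but 8. So r9c3=8.

Answer: 8 5 3 4 7 1 2 9 6 / 4 6 2 3 9 5 1 8 7 / 9 7 1 6 2 8 4 5 3 / 6 2 7 5 8 4 9 3 1 / 3 4 9 1 6 2 8 7 5 / 1 8 5 7 3 9 6 4 2 / 5 9 4 2 1 7 3 6 8 / 7 1 6 8 4 3 5 2 9 / 2 3 8 9 5 6 7 1 4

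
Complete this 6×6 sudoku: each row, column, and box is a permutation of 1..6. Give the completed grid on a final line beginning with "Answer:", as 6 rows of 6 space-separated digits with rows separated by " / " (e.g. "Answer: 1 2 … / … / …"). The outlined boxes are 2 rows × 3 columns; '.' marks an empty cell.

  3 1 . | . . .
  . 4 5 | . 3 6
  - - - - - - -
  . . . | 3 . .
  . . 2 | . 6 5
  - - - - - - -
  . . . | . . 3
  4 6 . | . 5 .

Step 1. [r4c4∈{1,4}] r4c4 is the only open cell in row 4 admitting 4, so r4c4=4.
Step 2. [r5c3∈{1}] r5c3's peers cover all but 1. So r5c3=1.
Step 3. [r5c2∈{2,5}] r5c2 is the only open cell in col 2 admitting 2, so r5c2=2.
Step 4. [r3c5∈{1,2}] in col 5, 1 fits only at r3c5, so r3c5=1.
Step 5. [r1c5∈{2,4}] col 5 places 2 nowhere but r1c5 ⇒ r1c5=2.
Step 6. [r3c1∈{5,6}] 6 has one home in col 1: r3c1. So r3c1=6.
Step 7. [r6c6∈{1,2}] col 6 places 1 nowhere but r6c6. So r6c6=1.
Step 8. [r5c5∈{4}] r5c5 is down to just 4 ⇒ r5c5=4.
Step 9. [r6c3∈{3}] r6c3 is down to just 3. So r6c3=3.
Step 10. [r3c6∈{2}] r3c6's peers cover all but 2, so r3c6=2.
Step 11. [r5c4∈{6}] r5c4 has the single candidate 6 ⇒ r5c4=6.
Step 12. [r1c6∈{4}] r1c6's peers cover all but 4 ⇒ r1c6=4.
Step 13. [r2c4∈{1}] r2c4 is down to just 1 ⇒ r2c4=1.
Step 14. [r6c4∈{2}] r6c4 is down to just 2, so r6c4=2.
Step 15. [r4c1∈{1}] r4c1 is down to just 1 ⇒ r4c1=1.
Step 16. [r3c3∈{4}] r3c3 is down to just 4 ⇒ r3c3=4.
Step 17. [r1c3∈{6}] only 6 remains possible at r1c3, so r1c3=6.
Step 18. [r4c2∈{3}] r4c2's peers cover all but 3, so r4c2=3.
Step 19. [r1c4∈{5}] r1c4 has the single candidate 5, so r1c4=5.
Step 20. [r3c2∈{5}] r3c2 has the single candidate 5. So r3c2=5.
Step 21. [r2c1∈{2}] only 2 remains possible at r2c1. So r2c1=2.
Step 22. [r5c1∈{5}] only 5 remains possible at r5c1, so r5c1=5.

Answer: 3 1 6 5 2 4 / 2 4 5 1 3 6 / 6 5 4 3 1 2 / 1 3 2 4 6 5 / 5 2 1 6 4 3 / 4 6 3 2 5 1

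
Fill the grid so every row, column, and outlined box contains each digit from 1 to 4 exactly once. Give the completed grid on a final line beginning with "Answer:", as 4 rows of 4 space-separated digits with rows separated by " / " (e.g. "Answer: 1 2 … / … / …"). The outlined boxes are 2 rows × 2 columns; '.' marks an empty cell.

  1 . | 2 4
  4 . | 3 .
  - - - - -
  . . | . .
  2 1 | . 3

Step 1. [r3c3∈{1,4}] 1 has one home in col 3: r3c3. So r3c3=1.
Step 2. [r1c2∈{3}] r1c2's peers cover all but 3. So r1c2=3.
Step 3. [r3c2∈{4}] nothing but 4 survives at r3c2. So r3c2=4.
Step 4. [r3c1∈{3}] only 3 remains possible at r3c1. So r3c1=3.
Step 5. [r2c4∈{1}] r2c4 is down to just 1. So r2c4=1.
Step 6. [r2c2∈{2}] r2c2's peers cover all but 2. So r2c2=2.
Step 7. [r4c3∈{4}] nothing but 4 survives at r4c3 ⇒ r4c3=4.
Step 8. [r3c4∈{2}] only 2 remains possible at r3c4. So r3c4=2.

Answer: 1 3 2 4 / 4 2 3 1 / 3 4 1 2 / 2 1 4 3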